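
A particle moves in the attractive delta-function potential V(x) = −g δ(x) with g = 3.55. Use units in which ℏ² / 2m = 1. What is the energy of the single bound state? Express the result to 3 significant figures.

For x ≠ 0 the bound state is ψ ∝ e^{−κ|x|}; integrating the TISE across the delta gives the cusp condition 2κ = 2mg/ℏ², so κ = 1.775.
Then E = −ℏ²κ²/(2m) = −mg²/(2ℏ²) = -3.151.

E = -3.15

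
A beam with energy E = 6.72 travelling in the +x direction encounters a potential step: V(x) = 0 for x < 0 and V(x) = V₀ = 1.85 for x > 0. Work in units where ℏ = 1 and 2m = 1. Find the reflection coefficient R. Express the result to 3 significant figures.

On each side the TISE gives plane waves with k = √(2m(E − V))/ℏ: k₁ = √(2·½·6.72) = 2.592, k₂ = √(2·½·4.87) = 2.207.
Matching ψ and ψ′ at x = 0 gives r = (k₁ − k₂)/(k₁ + k₂), so R = r² = 0.006452 and T = 1 − R = 0.9935.

R = 0.00645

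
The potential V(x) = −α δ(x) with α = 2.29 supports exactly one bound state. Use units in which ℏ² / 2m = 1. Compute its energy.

E = -1.31

For x ≠ 0 the bound state is ψ ∝ e^{−κ|x|}; integrating the TISE across the delta gives the cusp condition 2κ = 2mα/ℏ², so κ = 1.145.
Then E = −ℏ²κ²/(2m) = −mα²/(2ℏ²) = -1.311.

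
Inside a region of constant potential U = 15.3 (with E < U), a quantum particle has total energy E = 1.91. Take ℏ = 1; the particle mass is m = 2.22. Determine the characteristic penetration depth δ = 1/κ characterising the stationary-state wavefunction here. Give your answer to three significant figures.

Since E < U the TISE in this region is ψ'' = κ²ψ with κ = √(2m(U − E))/ℏ.
κ = √(2 × 2.22 × 13.39) = 7.710. The penetration depth is δ = 1/κ = 0.130.

δ = 0.130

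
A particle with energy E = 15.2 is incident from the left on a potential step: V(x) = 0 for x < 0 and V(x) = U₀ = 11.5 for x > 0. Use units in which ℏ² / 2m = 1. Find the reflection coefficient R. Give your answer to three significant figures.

The wavenumbers are k₁ = √(2mE)/ℏ = 3.899 on the left and k₂ = √(2m(E − U₀))/ℏ = 1.924 on the right.
Continuity of ψ and ψ′ at the step yields the reflection amplitude r = (k₁ − k₂)/(k₁ + k₂) = 0.3392; thus R = |r|² = 0.1151, T = 0.8849.

R = 0.115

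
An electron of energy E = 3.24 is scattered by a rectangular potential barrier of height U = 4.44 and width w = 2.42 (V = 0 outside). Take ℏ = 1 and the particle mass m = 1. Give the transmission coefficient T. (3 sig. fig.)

E < U: inside the barrier ψ ∝ e^{±κx} with κ = √(2m(U − E))/ℏ = 1.549.
κw = 3.749, sinh(κw) = 21.23.
Matching ψ, ψ′ at both faces gives T = [1 + U² sinh²(κw) / (4E(U − E))]⁻¹ = 1/572.2 = 0.00175.

T = 0.00175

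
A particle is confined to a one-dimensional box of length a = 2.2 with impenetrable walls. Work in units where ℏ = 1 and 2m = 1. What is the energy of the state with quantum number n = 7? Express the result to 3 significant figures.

The infinite-well eigenfunctions ψ_n = √(2/a) sin(nπx/a) vanish at both walls, giving E_n = n²π²ℏ²/(2ma²).
E_7 = 7² × π² / (2 × 0.5 × 2.2²) = 99.92.

E = 99.9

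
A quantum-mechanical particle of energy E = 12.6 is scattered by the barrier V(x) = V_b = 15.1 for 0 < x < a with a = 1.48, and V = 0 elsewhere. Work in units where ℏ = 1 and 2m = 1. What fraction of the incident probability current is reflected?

E < V_b: inside the barrier ψ ∝ e^{±κx} with κ = √(2m(V_b − E))/ℏ = 1.581.
κa = 2.340, sinh(κa) = 5.143.
The exact tunnelling result is T⁻¹ = 1 + V_b² sinh²(κa) / [4E(V_b − E)] = 48.86, so T = 0.0205.
R = 1 − T = 0.980.

R = 0.980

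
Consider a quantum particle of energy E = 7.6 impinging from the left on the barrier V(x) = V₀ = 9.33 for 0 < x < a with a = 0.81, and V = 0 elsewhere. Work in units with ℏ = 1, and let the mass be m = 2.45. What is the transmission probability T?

T = 0.0215

E < V₀: inside the barrier ψ ∝ e^{±κx} with κ = √(2m(V₀ − E))/ℏ = 2.912.
κa = 2.358, sinh(κa) = 5.239.
The exact tunnelling result is T⁻¹ = 1 + V₀² sinh²(κa) / [4E(V₀ − E)] = 46.44, so T = 0.0215.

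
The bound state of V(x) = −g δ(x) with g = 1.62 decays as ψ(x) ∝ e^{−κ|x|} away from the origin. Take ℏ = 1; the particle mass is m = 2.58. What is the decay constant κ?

Integrating the TISE across x = 0 gives the cusp condition ψ'(0⁺) − ψ'(0⁻) = −(2mg/ℏ²)ψ(0).
With ψ ∝ e^{−κ|x|} this yields −2κ = −2mg/ℏ², so κ = mg/ℏ² = 4.180.

κ = 4.18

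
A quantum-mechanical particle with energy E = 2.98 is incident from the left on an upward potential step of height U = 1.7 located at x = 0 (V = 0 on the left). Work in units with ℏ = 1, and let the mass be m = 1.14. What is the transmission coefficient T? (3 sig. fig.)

On each side the TISE gives plane waves with k = √(2m(E − V))/ℏ: k₁ = √(2·1.14·2.98) = 2.607, k₂ = √(2·1.14·1.28) = 1.708.
Continuity of ψ and ψ′ at the step yields the reflection amplitude r = (k₁ − k₂)/(k₁ + k₂) = 0.2082; thus R = |r|² = 0.04334, T = 0.9567.

T = 0.957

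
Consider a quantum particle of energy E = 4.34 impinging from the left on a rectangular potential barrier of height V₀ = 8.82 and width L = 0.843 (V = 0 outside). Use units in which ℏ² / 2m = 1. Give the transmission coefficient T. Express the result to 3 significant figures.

T = 0.107

E < V₀: inside the barrier ψ ∝ e^{±κx} with κ = √(2m(V₀ − E))/ℏ = 2.117.
κL = 1.784, sinh(κL) = 2.894.
Matching ψ, ψ′ at both faces gives T = [1 + V₀² sinh²(κL) / (4E(V₀ − E))]⁻¹ = 1/9.376 = 0.107.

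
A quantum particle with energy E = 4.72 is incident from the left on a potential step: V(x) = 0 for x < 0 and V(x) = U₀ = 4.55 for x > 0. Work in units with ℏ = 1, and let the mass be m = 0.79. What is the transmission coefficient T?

The wavenumbers are k₁ = √(2mE)/ℏ = 2.731 on the left and k₂ = √(2m(E − U₀))/ℏ = 0.5183 on the right.
Matching ψ and ψ′ at x = 0 gives r = (k₁ − k₂)/(k₁ + k₂), so R = r² = 0.4637 and T = 1 − R = 0.5363.

T = 0.536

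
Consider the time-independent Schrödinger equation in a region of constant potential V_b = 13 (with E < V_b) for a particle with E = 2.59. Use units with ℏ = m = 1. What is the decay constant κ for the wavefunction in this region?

κ = 4.56

Since E < V_b the TISE in this region is ψ'' = κ²ψ with κ = √(2m(V_b − E))/ℏ.
κ = √(2 × 1 × 10.41) = 4.563.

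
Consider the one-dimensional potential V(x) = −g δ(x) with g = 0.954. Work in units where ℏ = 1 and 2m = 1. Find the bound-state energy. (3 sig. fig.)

For x ≠ 0 the bound state is ψ ∝ e^{−κ|x|}; integrating the TISE across the delta gives the cusp condition 2κ = 2mg/ℏ², so κ = 0.4770.
Then E = −ℏ²κ²/(2m) = −mg²/(2ℏ²) = -0.2275.

E = -0.228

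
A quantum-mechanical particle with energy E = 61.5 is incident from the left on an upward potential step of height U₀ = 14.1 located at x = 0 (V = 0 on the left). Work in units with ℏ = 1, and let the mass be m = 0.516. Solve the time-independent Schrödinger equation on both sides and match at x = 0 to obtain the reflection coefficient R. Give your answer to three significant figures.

The wavenumbers are k₁ = √(2mE)/ℏ = 7.967 on the left and k₂ = √(2m(E − U₀))/ℏ = 6.994 on the right.
Matching ψ and ψ′ at x = 0 gives r = (k₁ − k₂)/(k₁ + k₂), so R = r² = 0.004227 and T = 1 − R = 0.9958.

R = 0.00423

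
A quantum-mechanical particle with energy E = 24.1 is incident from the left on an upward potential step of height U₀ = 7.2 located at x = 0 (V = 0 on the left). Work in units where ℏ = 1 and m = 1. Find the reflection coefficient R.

R = 0.00783

On each side the TISE gives plane waves with k = √(2m(E − V))/ℏ: k₁ = √(2·1·24.1) = 6.943, k₂ = √(2·1·16.9) = 5.814.
Continuity of ψ and ψ′ at the step yields the reflection amplitude r = (k₁ − k₂)/(k₁ + k₂) = 0.08849; thus R = |r|² = 0.007831, T = 0.9922.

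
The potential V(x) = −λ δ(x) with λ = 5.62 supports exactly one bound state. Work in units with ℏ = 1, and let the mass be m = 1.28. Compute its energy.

E = -20.2

For x ≠ 0 the bound state is ψ ∝ e^{−κ|x|}; integrating the TISE across the delta gives the cusp condition 2κ = 2mλ/ℏ², so κ = 7.194.
Then E = −ℏ²κ²/(2m) = −mλ²/(2ℏ²) = -20.21.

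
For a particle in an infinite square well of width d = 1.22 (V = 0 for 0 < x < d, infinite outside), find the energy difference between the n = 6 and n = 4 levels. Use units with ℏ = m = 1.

ΔE = 66.3

E_n = n²π²ℏ²/(2md²), so ΔE = (6² − 4²) π²ℏ²/(2md²).
ΔE = 20 × π² / (2 × 1 × 1.22²) = 66.31.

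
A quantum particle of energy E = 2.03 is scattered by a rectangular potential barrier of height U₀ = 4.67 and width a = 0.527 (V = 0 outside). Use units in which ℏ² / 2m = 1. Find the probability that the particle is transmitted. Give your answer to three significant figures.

T = 0.514

E < U₀: inside the barrier ψ ∝ e^{±κx} with κ = √(2m(U₀ − E))/ℏ = 1.625.
κa = 0.8563, sinh(κa) = 0.9648.
The exact tunnelling result is T⁻¹ = 1 + U₀² sinh²(κa) / [4E(U₀ − E)] = 1.947, so T = 0.514.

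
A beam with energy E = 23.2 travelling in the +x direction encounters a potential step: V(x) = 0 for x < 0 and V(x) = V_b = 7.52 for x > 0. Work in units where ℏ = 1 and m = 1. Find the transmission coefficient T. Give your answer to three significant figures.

T = 0.990

On each side the TISE gives plane waves with k = √(2m(E − V))/ℏ: k₁ = √(2·1·23.2) = 6.812, k₂ = √(2·1·15.68) = 5.600.
Continuity of ψ and ψ′ at the step yields the reflection amplitude r = (k₁ − k₂)/(k₁ + k₂) = 0.09763; thus R = |r|² = 0.009532, T = 0.9905.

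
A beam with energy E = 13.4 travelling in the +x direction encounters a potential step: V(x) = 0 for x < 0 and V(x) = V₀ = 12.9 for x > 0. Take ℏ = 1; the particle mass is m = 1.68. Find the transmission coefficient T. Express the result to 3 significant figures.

On each side the TISE gives plane waves with k = √(2m(E − V))/ℏ: k₁ = √(2·1.68·13.4) = 6.710, k₂ = √(2·1.68·0.5) = 1.296.
Continuity of ψ and ψ′ at the step yields the reflection amplitude r = (k₁ − k₂)/(k₁ + k₂) = 0.6762; thus R = |r|² = 0.4573, T = 0.5427.

T = 0.543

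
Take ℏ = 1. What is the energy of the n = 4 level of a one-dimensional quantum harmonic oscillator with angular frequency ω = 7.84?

Using E_n = (n + ½)ℏω: E_4 = 4.5 × 7.84 = 35.28.

E = 35.3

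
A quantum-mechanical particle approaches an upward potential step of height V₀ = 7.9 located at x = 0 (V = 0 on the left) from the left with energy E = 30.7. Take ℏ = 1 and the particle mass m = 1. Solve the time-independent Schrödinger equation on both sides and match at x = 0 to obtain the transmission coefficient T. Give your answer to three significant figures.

T = 0.994

On each side the TISE gives plane waves with k = √(2m(E − V))/ℏ: k₁ = √(2·1·30.7) = 7.836, k₂ = √(2·1·22.8) = 6.753.
Continuity of ψ and ψ′ at the step yields the reflection amplitude r = (k₁ − k₂)/(k₁ + k₂) = 0.07424; thus R = |r|² = 0.005511, T = 0.9945.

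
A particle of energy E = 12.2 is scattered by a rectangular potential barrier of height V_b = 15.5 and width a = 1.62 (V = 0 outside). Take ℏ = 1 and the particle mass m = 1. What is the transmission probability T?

T = 0.000651

Since E < V_b the interior solution is evanescent with decay constant κ = √(2m(V_b − E))/ℏ = 2.569.
κa = 4.162, sinh(κa) = 32.09.
The exact tunnelling result is T⁻¹ = 1 + V_b² sinh²(κa) / [4E(V_b − E)] = 1537, so T = 0.000651.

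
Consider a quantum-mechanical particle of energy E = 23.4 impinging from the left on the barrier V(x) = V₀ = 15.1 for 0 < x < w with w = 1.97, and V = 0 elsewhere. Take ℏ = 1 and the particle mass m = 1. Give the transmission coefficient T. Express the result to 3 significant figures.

T = 0.778

Above the barrier the interior wavenumber is k₂ = √(2m(E − V₀))/ℏ = 4.074, giving phase k₂w = 8.026.
T = [1 + V₀² sin²(k₂w) / (4E(E − V₀))]⁻¹ = 1/1.285 = 0.778.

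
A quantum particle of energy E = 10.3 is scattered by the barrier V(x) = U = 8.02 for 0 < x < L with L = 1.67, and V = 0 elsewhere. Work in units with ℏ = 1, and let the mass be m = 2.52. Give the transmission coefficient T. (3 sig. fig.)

T = 0.811

E > U: inside the barrier k₂ = √(2m(E − U))/ℏ = 3.390, k₂L = 5.661.
T = [1 + U² sin²(k₂L) / (4E(E − U))]⁻¹ = 1/1.233 = 0.811.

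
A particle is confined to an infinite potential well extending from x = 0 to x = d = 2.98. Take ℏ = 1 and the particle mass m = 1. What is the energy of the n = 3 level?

E = 5.00

The infinite-well eigenfunctions ψ_n = √(2/d) sin(nπx/d) vanish at both walls, giving E_n = n²π²ℏ²/(2md²).
E_3 = 3² × π² / (2 × 1 × 2.98²) = 5.001.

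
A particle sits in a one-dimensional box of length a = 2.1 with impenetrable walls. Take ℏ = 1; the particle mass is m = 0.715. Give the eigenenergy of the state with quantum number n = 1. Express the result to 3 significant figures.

The infinite-well eigenfunctions ψ_n = √(2/a) sin(nπx/a) vanish at both walls, giving E_n = n²π²ℏ²/(2ma²).
E_1 = 1² × π² / (2 × 0.715 × 2.1²) = 1.565.

E = 1.57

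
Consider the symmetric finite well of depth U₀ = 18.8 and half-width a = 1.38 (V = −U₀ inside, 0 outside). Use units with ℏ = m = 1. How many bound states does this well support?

The dimensionless depth is z₀ = a√(2mU₀)/ℏ = 1.38 × √(37.60) = 8.462.
The even/odd transcendental equations gain one root per π/2 in z₀, giving N = 1 + ⌊2z₀/π⌋ = 1 + ⌊5.387⌋ = 6.

N = 6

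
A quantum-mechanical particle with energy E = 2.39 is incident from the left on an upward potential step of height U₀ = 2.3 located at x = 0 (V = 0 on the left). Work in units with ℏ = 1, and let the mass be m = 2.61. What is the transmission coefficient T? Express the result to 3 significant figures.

On each side the TISE gives plane waves with k = √(2m(E − V))/ℏ: k₁ = √(2·2.61·2.39) = 3.532, k₂ = √(2·2.61·0.09) = 0.6854.
Continuity of ψ and ψ′ at the step yields the reflection amplitude r = (k₁ − k₂)/(k₁ + k₂) = 0.6750; thus R = |r|² = 0.4556, T = 0.5444.

T = 0.544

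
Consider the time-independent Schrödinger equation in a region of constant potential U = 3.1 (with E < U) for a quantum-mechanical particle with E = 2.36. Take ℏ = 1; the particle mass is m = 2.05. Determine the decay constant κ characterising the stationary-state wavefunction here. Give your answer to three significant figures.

Since E < U the TISE in this region is ψ'' = κ²ψ with κ = √(2m(U − E))/ℏ.
κ = √(2 × 2.05 × 0.74) = 1.742.

κ = 1.74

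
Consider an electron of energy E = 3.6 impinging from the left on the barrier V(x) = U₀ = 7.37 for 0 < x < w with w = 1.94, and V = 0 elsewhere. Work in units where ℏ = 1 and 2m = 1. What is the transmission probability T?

T = 0.00214

E < U₀: inside the barrier ψ ∝ e^{±κx} with κ = √(2m(U₀ − E))/ℏ = 1.942.
κw = 3.767, sinh(κw) = 21.61.
Matching ψ, ψ′ at both faces gives T = [1 + U₀² sinh²(κw) / (4E(U₀ − E))]⁻¹ = 1/468.2 = 0.00214.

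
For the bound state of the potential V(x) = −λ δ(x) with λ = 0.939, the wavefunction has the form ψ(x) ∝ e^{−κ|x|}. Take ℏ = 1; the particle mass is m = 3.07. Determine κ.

Integrating the TISE across x = 0 gives the cusp condition ψ'(0⁺) − ψ'(0⁻) = −(2mλ/ℏ²)ψ(0).
With ψ ∝ e^{−κ|x|} this yields −2κ = −2mλ/ℏ², so κ = mλ/ℏ² = 2.883.

κ = 2.88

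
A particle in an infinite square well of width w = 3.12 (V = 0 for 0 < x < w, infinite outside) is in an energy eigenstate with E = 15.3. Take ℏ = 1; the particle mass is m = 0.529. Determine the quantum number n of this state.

n = 4

For an infinite well E_n = n²π²ℏ²/(2mw²), so n = (w/πℏ)√(2mE).
n = (3.12/π) × √(2 × 0.529 × 15.3) = 3.996 → n = 4.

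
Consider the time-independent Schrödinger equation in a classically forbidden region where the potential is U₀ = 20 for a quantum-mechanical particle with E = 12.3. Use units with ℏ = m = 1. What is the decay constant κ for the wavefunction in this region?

Since E < U₀ the TISE in this region is ψ'' = κ²ψ with κ = √(2m(U₀ − E))/ℏ.
κ = √(2 × 1 × 7.7) = 3.924.

κ = 3.92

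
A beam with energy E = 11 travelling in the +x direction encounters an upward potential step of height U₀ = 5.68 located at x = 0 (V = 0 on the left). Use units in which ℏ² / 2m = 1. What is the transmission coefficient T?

T = 0.968

The wavenumbers are k₁ = √(2mE)/ℏ = 3.317 on the left and k₂ = √(2m(E − U₀))/ℏ = 2.307 on the right.
Continuity of ψ and ψ′ at the step yields the reflection amplitude r = (k₁ − k₂)/(k₁ + k₂) = 0.1796; thus R = |r|² = 0.03227, T = 0.9677.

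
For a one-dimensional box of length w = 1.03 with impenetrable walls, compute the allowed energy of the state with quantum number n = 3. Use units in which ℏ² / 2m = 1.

E = 83.7

Requiring ψ(0) = ψ(w) = 0 quantises k = nπ/w, hence E_n = ℏ²k²/2m = n²π²ℏ²/(2mw²).
E_3 = 3² × π² / (2 × 0.5 × 1.03²) = 83.73.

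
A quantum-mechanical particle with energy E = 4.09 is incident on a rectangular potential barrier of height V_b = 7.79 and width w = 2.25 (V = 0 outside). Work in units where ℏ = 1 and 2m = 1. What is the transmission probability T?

T = 0.000694

E < V_b: inside the barrier ψ ∝ e^{±κx} with κ = √(2m(V_b − E))/ℏ = 1.924.
κw = 4.328, sinh(κw) = 37.89.
Matching ψ, ψ′ at both faces gives T = [1 + V_b² sinh²(κw) / (4E(V_b − E))]⁻¹ = 1/1440 = 0.000694.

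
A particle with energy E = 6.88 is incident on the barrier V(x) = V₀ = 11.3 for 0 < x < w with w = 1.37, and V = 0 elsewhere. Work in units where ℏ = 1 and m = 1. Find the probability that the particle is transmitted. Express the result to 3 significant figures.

T = 0.00110

Since E < V₀ the interior solution is evanescent with decay constant κ = √(2m(V₀ − E))/ℏ = 2.973.
κw = 4.073, sinh(κw) = 29.37.
Matching ψ, ψ′ at both faces gives T = [1 + V₀² sinh²(κw) / (4E(V₀ − E))]⁻¹ = 1/906.3 = 0.00110.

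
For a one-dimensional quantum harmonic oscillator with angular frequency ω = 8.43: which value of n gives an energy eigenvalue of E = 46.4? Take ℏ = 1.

Invert E_n = (n + ½)ℏω: n = E/ℏω − ½ = 5.004, so n = 5.

n = 5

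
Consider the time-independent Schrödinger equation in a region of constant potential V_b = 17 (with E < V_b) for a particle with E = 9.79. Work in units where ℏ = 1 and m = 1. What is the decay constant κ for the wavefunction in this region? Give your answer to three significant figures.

κ = 3.80

Since E < V_b the TISE in this region is ψ'' = κ²ψ with κ = √(2m(V_b − E))/ℏ.
κ = √(2 × 1 × 7.21) = 3.797.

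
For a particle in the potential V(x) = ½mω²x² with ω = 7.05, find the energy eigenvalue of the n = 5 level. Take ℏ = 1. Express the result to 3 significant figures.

E = 38.8

Using E_n = (n + ½)ℏω: E_5 = 5.5 × 7.05 = 38.78.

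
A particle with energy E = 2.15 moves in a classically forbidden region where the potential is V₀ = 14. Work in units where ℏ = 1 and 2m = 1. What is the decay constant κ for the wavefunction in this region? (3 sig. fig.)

κ = 3.44

Since E < V₀ the TISE in this region is ψ'' = κ²ψ with κ = √(2m(V₀ − E))/ℏ.
κ = √(2 × 0.5 × 11.85) = 3.442.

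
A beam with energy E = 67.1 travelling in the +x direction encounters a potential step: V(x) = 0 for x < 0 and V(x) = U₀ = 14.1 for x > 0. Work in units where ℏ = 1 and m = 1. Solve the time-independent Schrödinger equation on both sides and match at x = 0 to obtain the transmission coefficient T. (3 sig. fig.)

The wavenumbers are k₁ = √(2mE)/ℏ = 11.58 on the left and k₂ = √(2m(E − U₀))/ℏ = 10.30 on the right.
Continuity of ψ and ψ′ at the step yields the reflection amplitude r = (k₁ − k₂)/(k₁ + k₂) = 0.05890; thus R = |r|² = 0.003470, T = 0.9965.

T = 0.997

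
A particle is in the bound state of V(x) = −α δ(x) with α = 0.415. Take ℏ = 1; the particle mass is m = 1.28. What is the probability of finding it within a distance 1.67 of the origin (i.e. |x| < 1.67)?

The normalised bound state is ψ = √κ e^{−κ|x|} with κ = mα/ℏ² = 0.5312.
P(|x| < d) = ∫_{−d}^{d} κ e^{−2κ|x|} dx = 1 − e^{−2κd} = 1 − e^{−1.774} = 0.8304.

P = 0.830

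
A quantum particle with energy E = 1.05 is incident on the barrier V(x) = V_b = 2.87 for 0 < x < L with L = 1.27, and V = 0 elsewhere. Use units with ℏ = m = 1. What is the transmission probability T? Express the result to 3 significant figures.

Since E < V_b the interior solution is evanescent with decay constant κ = √(2m(V_b − E))/ℏ = 1.908.
κL = 2.423, sinh(κL) = 5.596.
Matching ψ, ψ′ at both faces gives T = [1 + V_b² sinh²(κL) / (4E(V_b − E))]⁻¹ = 1/34.74 = 0.0288.

T = 0.0288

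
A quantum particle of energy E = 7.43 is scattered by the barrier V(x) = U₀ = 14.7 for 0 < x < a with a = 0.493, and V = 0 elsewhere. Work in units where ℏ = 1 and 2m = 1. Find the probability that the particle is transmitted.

T = 0.245

Since E < U₀ the interior solution is evanescent with decay constant κ = √(2m(U₀ − E))/ℏ = 2.696.
κa = 1.329, sinh(κa) = 1.757.
Matching ψ, ψ′ at both faces gives T = [1 + U₀² sinh²(κa) / (4E(U₀ − E))]⁻¹ = 1/4.087 = 0.245.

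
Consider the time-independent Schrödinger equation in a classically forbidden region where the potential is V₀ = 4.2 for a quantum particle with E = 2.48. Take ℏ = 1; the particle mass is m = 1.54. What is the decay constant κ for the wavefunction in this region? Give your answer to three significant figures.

κ = 2.30

Since E < V₀ the TISE in this region is ψ'' = κ²ψ with κ = √(2m(V₀ − E))/ℏ.
κ = √(2 × 1.54 × 1.72) = 2.302.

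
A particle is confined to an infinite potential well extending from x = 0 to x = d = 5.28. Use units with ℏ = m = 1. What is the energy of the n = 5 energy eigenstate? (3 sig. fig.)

The infinite-well eigenfunctions ψ_n = √(2/d) sin(nπx/d) vanish at both walls, giving E_n = n²π²ℏ²/(2md²).
E_5 = 5² × π² / (2 × 1 × 5.28²) = 4.425.

E = 4.43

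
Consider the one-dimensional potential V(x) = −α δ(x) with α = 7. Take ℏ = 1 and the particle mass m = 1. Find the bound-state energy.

E = -24.5

The bound state is ψ(x) = √κ e^{−κ|x|}. The derivative jump ψ'(0⁺) − ψ'(0⁻) = −(2mα/ℏ²)ψ(0) fixes κ = mα/ℏ² = 7.000.
Then E = −ℏ²κ²/(2m) = −mα²/(2ℏ²) = -24.50.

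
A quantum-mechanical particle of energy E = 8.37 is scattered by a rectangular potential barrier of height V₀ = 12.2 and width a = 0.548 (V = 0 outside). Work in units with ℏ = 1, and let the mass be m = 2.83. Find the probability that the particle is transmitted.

T = 0.0208

Since E < V₀ the interior solution is evanescent with decay constant κ = √(2m(V₀ − E))/ℏ = 4.656.
κa = 2.551, sinh(κa) = 6.374.
The exact tunnelling result is T⁻¹ = 1 + V₀² sinh²(κa) / [4E(V₀ − E)] = 48.16, so T = 0.0208.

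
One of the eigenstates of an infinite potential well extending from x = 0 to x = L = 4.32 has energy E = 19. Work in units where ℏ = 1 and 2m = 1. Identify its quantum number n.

From E_n = n²π²ℏ²/(2mL²) invert to n = √(2mL²E)/(πℏ).
n = (4.32/π) × √(2 × 0.5 × 19) = 5.994 → n = 6.

n = 6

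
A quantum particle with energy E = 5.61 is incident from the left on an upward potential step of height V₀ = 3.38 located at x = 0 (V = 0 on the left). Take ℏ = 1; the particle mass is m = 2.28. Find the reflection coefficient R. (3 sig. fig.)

R = 0.0514

The wavenumbers are k₁ = √(2mE)/ℏ = 5.058 on the left and k₂ = √(2m(E − V₀))/ℏ = 3.189 on the right.
Continuity of ψ and ψ′ at the step yields the reflection amplitude r = (k₁ − k₂)/(k₁ + k₂) = 0.2266; thus R = |r|² = 0.05136, T = 0.9486.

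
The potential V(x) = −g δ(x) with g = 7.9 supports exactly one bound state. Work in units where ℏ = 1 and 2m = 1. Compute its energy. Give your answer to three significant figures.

The bound state is ψ(x) = √κ e^{−κ|x|}. The derivative jump ψ'(0⁺) − ψ'(0⁻) = −(2mg/ℏ²)ψ(0) fixes κ = mg/ℏ² = 3.950.
Then E = −ℏ²κ²/(2m) = −mg²/(2ℏ²) = -15.60.

E = -15.6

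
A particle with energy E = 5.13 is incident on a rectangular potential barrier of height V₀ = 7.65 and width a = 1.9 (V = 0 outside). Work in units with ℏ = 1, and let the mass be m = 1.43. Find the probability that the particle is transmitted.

T = 0.000131

E < V₀: inside the barrier ψ ∝ e^{±κx} with κ = √(2m(V₀ − E))/ℏ = 2.685.
κa = 5.101, sinh(κa) = 82.07.
Matching ψ, ψ′ at both faces gives T = [1 + V₀² sinh²(κa) / (4E(V₀ − E))]⁻¹ = 1/7624 = 0.000131.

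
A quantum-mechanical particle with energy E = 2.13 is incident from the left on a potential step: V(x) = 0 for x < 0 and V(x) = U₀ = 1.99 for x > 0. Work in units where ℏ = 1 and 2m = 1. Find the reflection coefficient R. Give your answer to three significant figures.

R = 0.350

The wavenumbers are k₁ = √(2mE)/ℏ = 1.459 on the left and k₂ = √(2m(E − U₀))/ℏ = 0.3742 on the right.
Matching ψ and ψ′ at x = 0 gives r = (k₁ − k₂)/(k₁ + k₂), so R = r² = 0.3503 and T = 1 − R = 0.6497.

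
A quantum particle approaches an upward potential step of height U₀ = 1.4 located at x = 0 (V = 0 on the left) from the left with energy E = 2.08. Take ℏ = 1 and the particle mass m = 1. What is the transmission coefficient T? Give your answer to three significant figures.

T = 0.926

The wavenumbers are k₁ = √(2mE)/ℏ = 2.040 on the left and k₂ = √(2m(E − U₀))/ℏ = 1.166 on the right.
Continuity of ψ and ψ′ at the step yields the reflection amplitude r = (k₁ − k₂)/(k₁ + k₂) = 0.2724; thus R = |r|² = 0.07423, T = 0.9258.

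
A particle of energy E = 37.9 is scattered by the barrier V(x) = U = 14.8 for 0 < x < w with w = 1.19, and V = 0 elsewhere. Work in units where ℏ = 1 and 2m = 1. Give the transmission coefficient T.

Above the barrier the interior wavenumber is k₂ = √(2m(E − U))/ℏ = 4.806, giving phase k₂w = 5.719.
T = [1 + U² sin²(k₂w) / (4E(E − U))]⁻¹ = 1/1.018 = 0.982.

T = 0.982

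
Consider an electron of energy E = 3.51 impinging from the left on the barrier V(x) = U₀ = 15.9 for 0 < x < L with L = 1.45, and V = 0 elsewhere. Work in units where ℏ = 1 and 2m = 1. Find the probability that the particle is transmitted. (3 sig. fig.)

Since E < U₀ the interior solution is evanescent with decay constant κ = √(2m(U₀ − E))/ℏ = 3.520.
κL = 5.104, sinh(κL) = 82.33.
The exact tunnelling result is T⁻¹ = 1 + U₀² sinh²(κL) / [4E(U₀ − E)] = 9852, so T = 0.000102.

T = 0.000102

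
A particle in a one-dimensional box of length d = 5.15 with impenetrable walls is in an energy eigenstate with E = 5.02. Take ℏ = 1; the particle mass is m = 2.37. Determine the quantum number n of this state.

For an infinite well E_n = n²π²ℏ²/(2md²), so n = (d/πℏ)√(2mE).
n = (5.15/π) × √(2 × 2.37 × 5.02) = 7.996 → n = 8.

n = 8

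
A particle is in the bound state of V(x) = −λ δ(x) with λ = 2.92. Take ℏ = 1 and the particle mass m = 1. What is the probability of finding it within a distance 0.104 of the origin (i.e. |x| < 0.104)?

P = 0.455

The normalised bound state is ψ = √κ e^{−κ|x|} with κ = mλ/ℏ² = 2.920.
P(|x| < d) = ∫_{−d}^{d} κ e^{−2κ|x|} dx = 1 − e^{−2κd} = 1 − e^{−0.6074} = 0.4552.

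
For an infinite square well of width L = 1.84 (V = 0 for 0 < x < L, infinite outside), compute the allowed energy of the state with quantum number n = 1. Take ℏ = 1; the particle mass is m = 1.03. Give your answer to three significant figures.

The infinite-well eigenfunctions ψ_n = √(2/L) sin(nπx/L) vanish at both walls, giving E_n = n²π²ℏ²/(2mL²).
E_1 = 1² × π² / (2 × 1.03 × 1.84²) = 1.415.

E = 1.42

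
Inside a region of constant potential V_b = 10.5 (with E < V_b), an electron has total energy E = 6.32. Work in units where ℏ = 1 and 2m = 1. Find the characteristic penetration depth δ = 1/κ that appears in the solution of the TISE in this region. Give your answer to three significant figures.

δ = 0.489

Since E < V_b the TISE in this region is ψ'' = κ²ψ with κ = √(2m(V_b − E))/ℏ.
κ = √(2 × 0.5 × 4.18) = 2.045. The penetration depth is δ = 1/κ = 0.489.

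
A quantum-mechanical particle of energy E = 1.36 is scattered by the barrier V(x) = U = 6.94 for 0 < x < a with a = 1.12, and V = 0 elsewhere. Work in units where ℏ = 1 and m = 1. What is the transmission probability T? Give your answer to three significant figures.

T = 0.00142

Since E < U the interior solution is evanescent with decay constant κ = √(2m(U − E))/ℏ = 3.341.
κa = 3.742, sinh(κa) = 21.07.
The exact tunnelling result is T⁻¹ = 1 + U² sinh²(κa) / [4E(U − E)] = 705.4, so T = 0.00142.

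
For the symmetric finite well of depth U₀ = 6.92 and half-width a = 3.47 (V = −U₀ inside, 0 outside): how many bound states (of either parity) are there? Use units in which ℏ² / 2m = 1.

N = 6

Define the well-strength parameter z₀ = (a/ℏ)√(2mU₀) = 3.47 × √(2·0.5·6.92) = 9.128.
The even/odd transcendental equations gain one root per π/2 in z₀, giving N = 1 + ⌊2z₀/π⌋ = 1 + ⌊5.811⌋ = 6.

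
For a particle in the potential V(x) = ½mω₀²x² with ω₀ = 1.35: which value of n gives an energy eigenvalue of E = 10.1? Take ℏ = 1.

n = 7

Invert E_n = (n + ½)ℏω₀: n = E/ℏω₀ − ½ = 6.981, so n = 7.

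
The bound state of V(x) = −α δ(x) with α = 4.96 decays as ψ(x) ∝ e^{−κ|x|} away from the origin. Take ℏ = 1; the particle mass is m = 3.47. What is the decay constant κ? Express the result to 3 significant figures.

Integrating the TISE across x = 0 gives the cusp condition ψ'(0⁺) − ψ'(0⁻) = −(2mα/ℏ²)ψ(0).
With ψ ∝ e^{−κ|x|} this yields −2κ = −2mα/ℏ², so κ = mα/ℏ² = 17.21.

κ = 17.2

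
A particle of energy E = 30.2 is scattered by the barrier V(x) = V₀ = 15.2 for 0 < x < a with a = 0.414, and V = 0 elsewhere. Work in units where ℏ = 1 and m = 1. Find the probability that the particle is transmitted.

E > V₀: inside the barrier k₂ = √(2m(E − V₀))/ℏ = 5.477, k₂a = 2.268.
Matching at both interfaces gives T⁻¹ = 1 + V₀² sin²(k₂a) / [4E(E − V₀)] = 1.075, hence T = 0.930.

T = 0.930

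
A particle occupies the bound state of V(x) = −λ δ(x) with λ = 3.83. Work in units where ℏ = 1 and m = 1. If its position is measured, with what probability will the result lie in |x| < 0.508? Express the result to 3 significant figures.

The normalised bound state is ψ = √κ e^{−κ|x|} with κ = mλ/ℏ² = 3.830.
P(|x| < d) = ∫_{−d}^{d} κ e^{−2κ|x|} dx = 1 − e^{−2κd} = 1 − e^{−3.891} = 0.9796.

P = 0.980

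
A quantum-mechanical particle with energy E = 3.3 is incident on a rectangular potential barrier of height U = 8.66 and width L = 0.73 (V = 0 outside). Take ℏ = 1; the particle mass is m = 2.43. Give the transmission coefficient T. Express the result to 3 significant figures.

Since E < U the interior solution is evanescent with decay constant κ = √(2m(U − E))/ℏ = 5.104.
κL = 3.726, sinh(κL) = 20.74.
The exact tunnelling result is T⁻¹ = 1 + U² sinh²(κL) / [4E(U − E)] = 457.0, so T = 0.00219.

T = 0.00219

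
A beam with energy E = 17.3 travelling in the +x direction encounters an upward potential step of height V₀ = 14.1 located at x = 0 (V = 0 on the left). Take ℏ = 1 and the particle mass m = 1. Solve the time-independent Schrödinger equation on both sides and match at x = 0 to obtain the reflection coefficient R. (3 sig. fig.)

R = 0.159

On each side the TISE gives plane waves with k = √(2m(E − V))/ℏ: k₁ = √(2·1·17.3) = 5.882, k₂ = √(2·1·3.2) = 2.530.
Continuity of ψ and ψ′ at the step yields the reflection amplitude r = (k₁ − k₂)/(k₁ + k₂) = 0.3985; thus R = |r|² = 0.1588, T = 0.8412.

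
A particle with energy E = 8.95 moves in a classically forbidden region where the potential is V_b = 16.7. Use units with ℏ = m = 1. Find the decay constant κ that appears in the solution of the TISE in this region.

κ = 3.94

Since E < V_b the TISE in this region is ψ'' = κ²ψ with κ = √(2m(V_b − E))/ℏ.
κ = √(2 × 1 × 7.75) = 3.937.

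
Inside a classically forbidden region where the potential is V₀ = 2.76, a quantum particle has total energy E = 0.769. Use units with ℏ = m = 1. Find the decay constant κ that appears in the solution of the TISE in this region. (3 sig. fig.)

Since E < V₀ the TISE in this region is ψ'' = κ²ψ with κ = √(2m(V₀ − E))/ℏ.
κ = √(2 × 1 × 1.991) = 1.995.

κ = 2.00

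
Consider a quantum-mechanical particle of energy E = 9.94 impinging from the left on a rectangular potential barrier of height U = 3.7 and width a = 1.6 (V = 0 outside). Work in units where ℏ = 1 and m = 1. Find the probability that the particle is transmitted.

Above the barrier the interior wavenumber is k₂ = √(2m(E − U))/ℏ = 3.533, giving phase k₂a = 5.652.
Matching at both interfaces gives T⁻¹ = 1 + U² sin²(k₂a) / [4E(E − U)] = 1.019, hence T = 0.981.

T = 0.981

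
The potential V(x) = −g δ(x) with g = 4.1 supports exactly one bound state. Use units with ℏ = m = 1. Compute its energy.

E = -8.41

For x ≠ 0 the bound state is ψ ∝ e^{−κ|x|}; integrating the TISE across the delta gives the cusp condition 2κ = 2mg/ℏ², so κ = 4.100.
Then E = −ℏ²κ²/(2m) = −mg²/(2ℏ²) = -8.405.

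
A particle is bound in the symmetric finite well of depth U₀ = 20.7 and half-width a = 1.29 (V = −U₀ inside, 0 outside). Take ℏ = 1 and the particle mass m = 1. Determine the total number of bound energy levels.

The dimensionless depth is z₀ = a√(2mU₀)/ℏ = 1.29 × √(41.40) = 8.300.
A new bound state (alternating even/odd) appears each time z₀ passes a multiple of π/2, so N = ⌊2z₀/π⌋ + 1 = ⌊5.284⌋ + 1 = 6.

N = 6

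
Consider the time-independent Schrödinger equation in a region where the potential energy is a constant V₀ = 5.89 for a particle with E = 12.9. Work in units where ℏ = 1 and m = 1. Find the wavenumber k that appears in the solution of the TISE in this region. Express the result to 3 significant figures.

With E > V₀ the solution is oscillatory, ψ ∝ e^{±ikx} with k = √(2m(E − V₀))/ℏ.
k = √(2 × 1 × 7.01) = 3.744.

k = 3.74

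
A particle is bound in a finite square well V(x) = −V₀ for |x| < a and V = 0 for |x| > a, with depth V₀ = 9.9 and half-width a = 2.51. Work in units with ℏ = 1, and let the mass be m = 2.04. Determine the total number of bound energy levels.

Define the well-strength parameter z₀ = (a/ℏ)√(2mV₀) = 2.51 × √(2·2.04·9.9) = 15.95.
A new bound state (alternating even/odd) appears each time z₀ passes a multiple of π/2, so N = ⌊2z₀/π⌋ + 1 = ⌊10.16⌋ + 1 = 11.

N = 11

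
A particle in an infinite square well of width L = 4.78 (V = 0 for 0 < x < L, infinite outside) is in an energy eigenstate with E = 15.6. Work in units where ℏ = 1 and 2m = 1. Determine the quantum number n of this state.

n = 6

From E_n = n²π²ℏ²/(2mL²) invert to n = √(2mL²E)/(πℏ).
n = (4.78/π) × √(2 × 0.5 × 15.6) = 6.010 → n = 6.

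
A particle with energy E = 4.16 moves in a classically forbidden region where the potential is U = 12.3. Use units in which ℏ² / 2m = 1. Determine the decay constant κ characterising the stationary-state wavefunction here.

Since E < U the TISE in this region is ψ'' = κ²ψ with κ = √(2m(U − E))/ℏ.
κ = √(2 × 0.5 × 8.14) = 2.853.

κ = 2.85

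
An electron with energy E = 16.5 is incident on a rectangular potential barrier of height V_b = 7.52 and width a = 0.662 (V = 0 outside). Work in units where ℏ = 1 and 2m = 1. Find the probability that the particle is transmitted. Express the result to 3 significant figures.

T = 0.926

Above the barrier the interior wavenumber is k₂ = √(2m(E − V_b))/ℏ = 2.997, giving phase k₂a = 1.984.
T = [1 + V_b² sin²(k₂a) / (4E(E − V_b))]⁻¹ = 1/1.080 = 0.926.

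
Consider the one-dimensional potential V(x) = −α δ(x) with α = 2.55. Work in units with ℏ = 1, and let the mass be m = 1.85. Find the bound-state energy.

The bound state is ψ(x) = √κ e^{−κ|x|}. The derivative jump ψ'(0⁺) − ψ'(0⁻) = −(2mα/ℏ²)ψ(0) fixes κ = mα/ℏ² = 4.718.
Then E = −ℏ²κ²/(2m) = −mα²/(2ℏ²) = -6.015.

E = -6.01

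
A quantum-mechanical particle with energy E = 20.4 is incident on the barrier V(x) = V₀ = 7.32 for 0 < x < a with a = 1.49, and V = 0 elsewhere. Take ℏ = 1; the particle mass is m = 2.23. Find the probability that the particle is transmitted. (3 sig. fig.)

T = 0.959

Above the barrier the interior wavenumber is k₂ = √(2m(E − V₀))/ℏ = 7.638, giving phase k₂a = 11.38.
T = [1 + V₀² sin²(k₂a) / (4E(E − V₀))]⁻¹ = 1/1.043 = 0.959.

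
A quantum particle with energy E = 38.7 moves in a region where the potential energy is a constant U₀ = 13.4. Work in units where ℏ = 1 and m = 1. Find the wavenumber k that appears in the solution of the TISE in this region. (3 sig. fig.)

With E > U₀ the solution is oscillatory, ψ ∝ e^{±ikx} with k = √(2m(E − U₀))/ℏ.
k = √(2 × 1 × 25.3) = 7.113.

k = 7.11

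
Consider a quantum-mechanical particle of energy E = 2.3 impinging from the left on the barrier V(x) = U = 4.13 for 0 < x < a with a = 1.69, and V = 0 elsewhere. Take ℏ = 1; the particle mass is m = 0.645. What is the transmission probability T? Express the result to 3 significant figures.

T = 0.0217

E < U: inside the barrier ψ ∝ e^{±κx} with κ = √(2m(U − E))/ℏ = 1.536.
κa = 2.597, sinh(κa) = 6.672.
Matching ψ, ψ′ at both faces gives T = [1 + U² sinh²(κa) / (4E(U − E))]⁻¹ = 1/46.10 = 0.0217.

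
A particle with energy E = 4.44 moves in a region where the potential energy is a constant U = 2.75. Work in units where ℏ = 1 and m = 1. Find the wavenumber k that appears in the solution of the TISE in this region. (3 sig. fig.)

With E > U the solution is oscillatory, ψ ∝ e^{±ikx} with k = √(2m(E − U))/ℏ.
k = √(2 × 1 × 1.69) = 1.838.

k = 1.84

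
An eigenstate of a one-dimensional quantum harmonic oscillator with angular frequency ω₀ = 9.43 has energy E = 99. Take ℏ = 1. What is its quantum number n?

n = 10

E_n = ℏω₀(n + ½) ⇒ n = E/(ℏω₀) − ½ = 99/9.43 − 0.5 = 9.998 → n = 10.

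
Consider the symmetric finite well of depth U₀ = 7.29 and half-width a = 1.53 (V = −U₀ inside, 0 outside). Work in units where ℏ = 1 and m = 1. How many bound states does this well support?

N = 4

Define the well-strength parameter z₀ = (a/ℏ)√(2mU₀) = 1.53 × √(2·1·7.29) = 5.842.
A new bound state (alternating even/odd) appears each time z₀ passes a multiple of π/2, so N = ⌊2z₀/π⌋ + 1 = ⌊3.719⌋ + 1 = 4.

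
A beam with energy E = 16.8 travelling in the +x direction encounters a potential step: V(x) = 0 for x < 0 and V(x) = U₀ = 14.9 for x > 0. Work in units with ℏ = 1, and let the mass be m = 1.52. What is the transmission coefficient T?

The wavenumbers are k₁ = √(2mE)/ℏ = 7.146 on the left and k₂ = √(2m(E − U₀))/ℏ = 2.403 on the right.
Matching ψ and ψ′ at x = 0 gives r = (k₁ − k₂)/(k₁ + k₂), so R = r² = 0.2467 and T = 1 − R = 0.7533.

T = 0.753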